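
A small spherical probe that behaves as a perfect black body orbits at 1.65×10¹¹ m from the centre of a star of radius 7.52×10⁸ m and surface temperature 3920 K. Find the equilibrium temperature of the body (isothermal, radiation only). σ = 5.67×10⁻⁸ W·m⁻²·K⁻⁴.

The star's surface emits σT_*⁴; at distance d the flux is S = σT_*⁴(R_*/d)².
S = 5.67×10⁻⁸·(3920)⁴·(7.52×10⁸/1.65×10¹¹)² = 278.1 W/m².
For an isothermal sphere T⁴ = (1−a)S/(4σ) = 1.226×10⁹ K⁴.

T ≈ 187 K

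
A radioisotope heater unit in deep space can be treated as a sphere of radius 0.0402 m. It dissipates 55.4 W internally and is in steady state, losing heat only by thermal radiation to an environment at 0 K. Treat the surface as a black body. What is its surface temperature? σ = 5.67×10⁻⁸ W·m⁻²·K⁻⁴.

Steady state: internal power = radiated power, P = εσA T⁴.
Radiating area A = 4πr² = 0.02031 m².
T⁴ = P/(εσA) = 55.4/(1.0·5.67×10⁻⁸·0.02031) = 4.811×10¹⁰ K⁴.
T = (4.811×10¹⁰)^(1/4).

T ≈ 468 K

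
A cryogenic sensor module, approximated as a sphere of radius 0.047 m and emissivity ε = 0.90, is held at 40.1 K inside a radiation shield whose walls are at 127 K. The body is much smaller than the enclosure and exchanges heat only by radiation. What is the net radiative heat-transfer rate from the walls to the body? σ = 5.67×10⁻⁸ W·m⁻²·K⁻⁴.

For a small grey body in a large enclosure: P_net = εσA(T_body⁴ − T_wall⁴).
A = 4πr² = 0.02776 m²; T_body⁴ − T_wall⁴ = 2.586×10⁶ − 2.601×10⁸ = -2.576×10⁸ K⁴.
|P_net| = 0.90·5.67×10⁻⁸·0.02776·2.576×10⁸.

P_net ≈ 0.365 W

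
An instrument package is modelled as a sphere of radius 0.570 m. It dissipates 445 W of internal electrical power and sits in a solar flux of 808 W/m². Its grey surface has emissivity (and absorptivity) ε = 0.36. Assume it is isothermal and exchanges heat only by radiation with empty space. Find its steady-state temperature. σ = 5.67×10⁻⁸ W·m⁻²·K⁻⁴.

T ≈ 307 K

At steady state, absorbed solar power + internal power = radiated power.
Absorbed: α·S·A_cross = 0.36·808·1.021 = 296.9 W (cross-section πr²).
Total input = 296.9 + 445 = 741.9 W.
Radiated: εσ·A_surf·T⁴ with A_surf = 4πr² = 4.083 m².
T⁴ = 741.9/(0.36·5.67×10⁻⁸·4.083) = 8.902×10⁹ K⁴.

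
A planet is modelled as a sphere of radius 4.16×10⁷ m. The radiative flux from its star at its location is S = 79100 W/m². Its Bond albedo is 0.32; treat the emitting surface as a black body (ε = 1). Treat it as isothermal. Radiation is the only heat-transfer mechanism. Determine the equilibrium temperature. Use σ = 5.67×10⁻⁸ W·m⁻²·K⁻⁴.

T ≈ 698 K

At equilibrium, absorbed power = emitted power.
Absorbing cross-section = πr² = 5.437×10¹⁵ m²; emitting surface = 4πr² = 2.175×10¹⁶ m² (ratio 4).
(1−a)S·A_cross = εσ·A_surf·T⁴  ⇒  T⁴ = (1−a)S/(4σ).
T⁴ = 0.680·79100/(4·5.67×10⁻⁸) = 2.372×10¹¹ K⁴.
T = (2.372×10¹¹)^(1/4).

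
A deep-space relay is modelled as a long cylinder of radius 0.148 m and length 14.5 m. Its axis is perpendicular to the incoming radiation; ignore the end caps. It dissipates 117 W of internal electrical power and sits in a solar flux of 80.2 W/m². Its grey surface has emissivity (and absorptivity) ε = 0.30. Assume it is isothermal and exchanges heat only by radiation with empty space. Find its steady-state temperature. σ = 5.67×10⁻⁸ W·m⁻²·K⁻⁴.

At steady state, absorbed solar power + internal power = radiated power.
Absorbed: α·S·A_cross = 0.30·80.2·4.292 = 103.3 W (cross-section 2rL).
Total input = 103.3 + 117 = 220.3 W.
Radiated: εσ·A_surf·T⁴ with A_surf = 2πrL = 13.48 m².
T⁴ = 220.3/(0.30·5.67×10⁻⁸·13.48) = 9.604×10⁸ K⁴.

T ≈ 176 K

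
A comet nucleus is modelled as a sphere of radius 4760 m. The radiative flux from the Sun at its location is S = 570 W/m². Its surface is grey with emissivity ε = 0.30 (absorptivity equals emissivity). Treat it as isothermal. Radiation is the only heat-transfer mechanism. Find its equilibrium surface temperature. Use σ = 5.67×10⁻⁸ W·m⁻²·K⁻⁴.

T ≈ 224 K

At equilibrium, absorbed power = emitted power.
Absorbing cross-section = πr² = 7.118×10⁷ m²; emitting surface = 4πr² = 2.847×10⁸ m² (ratio 4).
εS·A_cross = εσ·A_surf·T⁴  ⇒  T⁴ = S/(4σ)   (ε cancels).
T⁴ = 570/(4·5.67×10⁻⁸) = 2.513×10⁹ K⁴.
T = (2.513×10⁹)^(1/4).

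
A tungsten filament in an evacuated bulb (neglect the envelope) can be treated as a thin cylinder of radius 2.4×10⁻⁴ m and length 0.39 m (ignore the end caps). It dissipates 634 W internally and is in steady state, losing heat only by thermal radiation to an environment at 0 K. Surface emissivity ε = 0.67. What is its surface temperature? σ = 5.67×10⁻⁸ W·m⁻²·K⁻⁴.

T ≈ 2310 K

Steady state: internal power = radiated power, P = εσA T⁴.
Radiating area A = 2πrL = 5.881×10⁻⁴ m².
T⁴ = P/(εσA) = 634/(0.67·5.67×10⁻⁸·5.881×10⁻⁴) = 2.838×10¹³ K⁴.
T = (2.838×10¹³)^(1/4).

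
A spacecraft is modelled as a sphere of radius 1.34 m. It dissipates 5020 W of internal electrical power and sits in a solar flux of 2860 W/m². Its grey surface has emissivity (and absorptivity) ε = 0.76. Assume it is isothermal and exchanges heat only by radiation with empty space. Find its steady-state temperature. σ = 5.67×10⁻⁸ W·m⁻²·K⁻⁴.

At steady state, absorbed solar power + internal power = radiated power.
Absorbed: α·S·A_cross = 0.76·2860·5.641 = 12260 W (cross-section πr²).
Total input = 12260 + 5020 = 17280 W.
Radiated: εσ·A_surf·T⁴ with A_surf = 4πr² = 22.56 m².
T⁴ = 17280/(0.76·5.67×10⁻⁸·22.56) = 1.777×10¹⁰ K⁴.

T ≈ 365 K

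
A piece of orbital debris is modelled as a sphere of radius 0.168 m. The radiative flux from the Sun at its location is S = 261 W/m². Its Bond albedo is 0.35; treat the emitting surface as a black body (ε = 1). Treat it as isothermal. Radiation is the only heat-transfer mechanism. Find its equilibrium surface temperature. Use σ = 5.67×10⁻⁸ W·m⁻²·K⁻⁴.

At equilibrium, absorbed power = emitted power.
Absorbing cross-section = πr² = 0.08867 m²; emitting surface = 4πr² = 0.3547 m² (ratio 4).
(1−a)S·A_cross = εσ·A_surf·T⁴  ⇒  T⁴ = (1−a)S/(4σ).
T⁴ = 0.650·261/(4·5.67×10⁻⁸) = 7.480×10⁸ K⁴.
T = (7.480×10⁸)^(1/4).

T ≈ 165 K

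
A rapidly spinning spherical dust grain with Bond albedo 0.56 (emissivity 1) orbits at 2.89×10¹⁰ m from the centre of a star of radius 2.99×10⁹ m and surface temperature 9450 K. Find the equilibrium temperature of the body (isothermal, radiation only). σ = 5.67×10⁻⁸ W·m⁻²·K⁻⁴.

The star's surface emits σT_*⁴; at distance d the flux is S = σT_*⁴(R_*/d)².
S = 5.67×10⁻⁸·(9450)⁴·(2.99×10⁹/2.89×10¹⁰)² = 4.840×10⁶ W/m².
For an isothermal sphere T⁴ = (1−a)S/(4σ) = 9.390×10¹² K⁴.

T ≈ 1750 K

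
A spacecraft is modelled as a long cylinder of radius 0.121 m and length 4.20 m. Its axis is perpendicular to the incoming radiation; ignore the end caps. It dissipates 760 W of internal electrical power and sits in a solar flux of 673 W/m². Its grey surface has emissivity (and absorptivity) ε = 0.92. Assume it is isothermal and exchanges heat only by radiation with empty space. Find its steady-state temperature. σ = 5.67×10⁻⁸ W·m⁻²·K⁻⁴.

T ≈ 302 K

At steady state, absorbed solar power + internal power = radiated power.
Absorbed: α·S·A_cross = 0.92·673·1.016 = 629.3 W (cross-section 2rL).
Total input = 629.3 + 760 = 1389 W.
Radiated: εσ·A_surf·T⁴ with A_surf = 2πrL = 3.193 m².
T⁴ = 1389/(0.92·5.67×10⁻⁸·3.193) = 8.341×10⁹ K⁴.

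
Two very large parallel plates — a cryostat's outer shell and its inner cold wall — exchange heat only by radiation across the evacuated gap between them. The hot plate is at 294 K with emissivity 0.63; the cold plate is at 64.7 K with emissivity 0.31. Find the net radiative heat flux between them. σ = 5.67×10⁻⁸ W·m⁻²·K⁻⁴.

For two infinite grey parallel plates, q = σ(T₁⁴ − T₂⁴)/(1/ε₁ + 1/ε₂ − 1).
T₁⁴ − T₂⁴ = 7.471×10⁹ − 1.752×10⁷ = 7.454×10⁹ K⁴.
1/ε₁ + 1/ε₂ − 1 = 1.587 + 3.226 − 1 = 3.813.
q = 5.67×10⁻⁸ × 7.454×10⁹ / 3.813.

q ≈ 111 W/m²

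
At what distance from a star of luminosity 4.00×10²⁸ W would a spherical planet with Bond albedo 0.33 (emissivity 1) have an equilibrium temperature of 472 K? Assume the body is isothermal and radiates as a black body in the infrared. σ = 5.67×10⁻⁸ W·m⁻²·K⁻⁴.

For an isothermal black-emitting sphere, (1−a)S·πr² = σ·4πr²·T⁴ ⇒ S = 4σT⁴/(1−a).
S = 4·5.67×10⁻⁸·(472)⁴/0.670 = 16800 W/m².
Flux falls as S = L/(4πd²), so d = √(L/(4πS)) = √(4.00×10²⁸/(4π·16800)).

d ≈ 4.35×10¹¹ m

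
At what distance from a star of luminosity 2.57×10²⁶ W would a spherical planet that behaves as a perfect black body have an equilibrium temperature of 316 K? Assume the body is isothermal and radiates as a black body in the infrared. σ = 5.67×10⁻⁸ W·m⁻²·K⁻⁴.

d ≈ 9.51×10¹⁰ m

For an isothermal black-emitting sphere, (1−a)S·πr² = σ·4πr²·T⁴ ⇒ S = 4σT⁴/(1−a).
S = 4·5.67×10⁻⁸·(316)⁴/1.00 = 2261 W/m².
Flux falls as S = L/(4πd²), so d = √(L/(4πS)) = √(2.57×10²⁶/(4π·2261)).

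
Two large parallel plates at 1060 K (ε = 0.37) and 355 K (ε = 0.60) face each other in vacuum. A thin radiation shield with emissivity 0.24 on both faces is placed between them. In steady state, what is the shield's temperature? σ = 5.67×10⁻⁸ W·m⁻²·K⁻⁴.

In steady state the net flux on the hot side equals that on the cold side.
σ(T₁⁴−T_s⁴)/D₁ = σ(T_s⁴−T₂⁴)/D₂, with D₁ = 1/ε₁+1/ε_s−1 = 5.869, D₂ = 1/ε_s+1/ε₂−1 = 4.833.
Solve for T_s⁴: T_s⁴ = (D₂·T₁⁴ + D₁·T₂⁴)/(D₁+D₂) = 5.788×10¹¹ K⁴.

T_s ≈ 872 K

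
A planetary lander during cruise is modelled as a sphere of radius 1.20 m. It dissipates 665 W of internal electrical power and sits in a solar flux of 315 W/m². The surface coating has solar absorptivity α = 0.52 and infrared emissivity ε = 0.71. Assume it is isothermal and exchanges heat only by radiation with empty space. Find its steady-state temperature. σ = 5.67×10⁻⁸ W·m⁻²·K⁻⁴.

At steady state, absorbed solar power + internal power = radiated power.
Absorbed: α·S·A_cross = 0.52·315·4.524 = 741.0 W (cross-section πr²).
Total input = 741.0 + 665 = 1406 W.
Radiated: εσ·A_surf·T⁴ with A_surf = 4πr² = 18.10 m².
T⁴ = 1406/(0.71·5.67×10⁻⁸·18.10) = 1.930×10⁹ K⁴.

T ≈ 210 K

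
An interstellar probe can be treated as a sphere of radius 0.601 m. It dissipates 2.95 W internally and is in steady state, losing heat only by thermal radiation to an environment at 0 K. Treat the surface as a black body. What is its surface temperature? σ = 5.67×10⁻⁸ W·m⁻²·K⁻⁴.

Steady state: internal power = radiated power, P = εσA T⁴.
Radiating area A = 4πr² = 4.539 m².
T⁴ = P/(εσA) = 2.95/(1.0·5.67×10⁻⁸·4.539) = 1.146×10⁷ K⁴.
T = (1.146×10⁷)^(1/4).

T ≈ 58.2 K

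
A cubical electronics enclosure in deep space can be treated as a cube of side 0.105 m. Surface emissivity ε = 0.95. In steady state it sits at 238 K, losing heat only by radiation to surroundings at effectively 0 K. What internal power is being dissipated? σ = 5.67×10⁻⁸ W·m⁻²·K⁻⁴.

Steady state: P = εσA T⁴.
A = 6L² = 0.06615 m²; T⁴ = (238)⁴ = 3.209×10⁹ K⁴.
P = 0.95 × 5.67×10⁻⁸ × 0.06615 × 3.209×10⁹.

P ≈ 11.4 W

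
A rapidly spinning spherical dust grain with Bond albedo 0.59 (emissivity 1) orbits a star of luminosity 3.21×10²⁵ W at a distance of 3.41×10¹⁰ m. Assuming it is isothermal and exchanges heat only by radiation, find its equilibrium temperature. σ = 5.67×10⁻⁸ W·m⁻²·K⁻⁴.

First find the stellar flux at distance d: S = L/(4πd²) = 3.21×10²⁵/(4π·(3.41×10¹⁰)²) = 2197 W/m².
For an isothermal sphere, absorbed (1−a)S·πr² = emitted σ·4πr²·T⁴, so T⁴ = (1−a)S/(4σ).
T⁴ = 0.410·2197/(4·5.67×10⁻⁸) = 3.971×10⁹ K⁴.

T ≈ 251 K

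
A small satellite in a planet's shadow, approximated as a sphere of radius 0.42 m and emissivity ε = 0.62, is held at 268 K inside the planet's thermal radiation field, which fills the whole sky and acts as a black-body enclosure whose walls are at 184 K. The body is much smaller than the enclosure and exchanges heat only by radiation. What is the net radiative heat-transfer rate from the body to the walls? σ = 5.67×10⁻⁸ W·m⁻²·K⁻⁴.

For a small grey body in a large enclosure: P_net = εσA(T_body⁴ − T_wall⁴).
A = 4πr² = 2.217 m²; T_body⁴ − T_wall⁴ = 5.159×10⁹ − 1.146×10⁹ = 4.012×10⁹ K⁴.
|P_net| = 0.62·5.67×10⁻⁸·2.217·4.012×10⁹.

P_net ≈ 313 W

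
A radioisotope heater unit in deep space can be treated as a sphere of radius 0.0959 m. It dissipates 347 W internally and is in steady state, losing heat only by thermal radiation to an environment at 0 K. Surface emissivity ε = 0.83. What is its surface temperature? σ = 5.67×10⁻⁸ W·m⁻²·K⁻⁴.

Steady state: internal power = radiated power, P = εσA T⁴.
Radiating area A = 4πr² = 0.1156 m².
T⁴ = P/(εσA) = 347/(0.83·5.67×10⁻⁸·0.1156) = 6.380×10¹⁰ K⁴.
T = (6.380×10¹⁰)^(1/4).

T ≈ 503 K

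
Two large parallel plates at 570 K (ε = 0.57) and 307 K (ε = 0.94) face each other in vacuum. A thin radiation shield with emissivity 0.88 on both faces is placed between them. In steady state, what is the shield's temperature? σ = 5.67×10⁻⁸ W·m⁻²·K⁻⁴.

In steady state the net flux on the hot side equals that on the cold side.
σ(T₁⁴−T_s⁴)/D₁ = σ(T_s⁴−T₂⁴)/D₂, with D₁ = 1/ε₁+1/ε_s−1 = 1.891, D₂ = 1/ε_s+1/ε₂−1 = 1.200.
Solve for T_s⁴: T_s⁴ = (D₂·T₁⁴ + D₁·T₂⁴)/(D₁+D₂) = 4.642×10¹⁰ K⁴.

T_s ≈ 464 K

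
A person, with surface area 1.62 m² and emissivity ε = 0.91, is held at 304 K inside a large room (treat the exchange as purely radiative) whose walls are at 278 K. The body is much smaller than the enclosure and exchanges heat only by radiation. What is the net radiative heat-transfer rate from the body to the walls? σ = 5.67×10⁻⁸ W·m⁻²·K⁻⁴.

P_net ≈ 215 W

For a small grey body in a large enclosure: P_net = εσA(T_body⁴ − T_wall⁴).
A = 1.62 m²; T_body⁴ − T_wall⁴ = 8.541×10⁹ − 5.973×10⁹ = 2.568×10⁹ K⁴.
|P_net| = 0.91·5.67×10⁻⁸·1.620·2.568×10⁹.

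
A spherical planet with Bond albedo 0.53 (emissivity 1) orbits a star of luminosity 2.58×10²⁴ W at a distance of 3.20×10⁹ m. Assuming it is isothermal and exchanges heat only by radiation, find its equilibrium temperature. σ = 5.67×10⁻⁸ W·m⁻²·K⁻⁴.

T ≈ 451 K

First find the stellar flux at distance d: S = L/(4πd²) = 2.58×10²⁴/(4π·(3.20×10⁹)²) = 20050 W/m².
For an isothermal sphere, absorbed (1−a)S·πr² = emitted σ·4πr²·T⁴, so T⁴ = (1−a)S/(4σ).
T⁴ = 0.470·20050/(4·5.67×10⁻⁸) = 4.155×10¹⁰ K⁴.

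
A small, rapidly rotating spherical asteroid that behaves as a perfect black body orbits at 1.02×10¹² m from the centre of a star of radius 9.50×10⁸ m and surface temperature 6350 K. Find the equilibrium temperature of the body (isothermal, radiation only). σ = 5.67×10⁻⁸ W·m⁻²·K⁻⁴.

The star's surface emits σT_*⁴; at distance d the flux is S = σT_*⁴(R_*/d)².
S = 5.67×10⁻⁸·(6350)⁴·(9.50×10⁸/1.02×10¹²)² = 79.97 W/m².
For an isothermal sphere T⁴ = (1−a)S/(4σ) = 3.526×10⁸ K⁴.

T ≈ 137 K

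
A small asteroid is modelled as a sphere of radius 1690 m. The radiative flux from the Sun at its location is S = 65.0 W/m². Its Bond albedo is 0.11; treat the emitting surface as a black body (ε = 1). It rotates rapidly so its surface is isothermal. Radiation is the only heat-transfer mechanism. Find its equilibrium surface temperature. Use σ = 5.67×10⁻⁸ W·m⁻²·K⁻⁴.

At equilibrium, absorbed power = emitted power.
Absorbing cross-section = πr² = 8.973×10⁶ m²; emitting surface = 4πr² = 3.589×10⁷ m² (ratio 4).
(1−a)S·A_cross = εσ·A_surf·T⁴  ⇒  T⁴ = (1−a)S/(4σ).
T⁴ = 0.890·65.0/(4·5.67×10⁻⁸) = 2.551×10⁸ K⁴.
T = (2.551×10⁸)^(1/4).

T ≈ 126 K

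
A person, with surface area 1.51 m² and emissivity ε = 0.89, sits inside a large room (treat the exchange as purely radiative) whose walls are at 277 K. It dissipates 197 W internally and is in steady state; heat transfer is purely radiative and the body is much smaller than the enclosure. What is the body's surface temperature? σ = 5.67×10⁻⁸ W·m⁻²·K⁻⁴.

T ≈ 303 K

For a small grey body in a large enclosure, net radiated power = εσA(T⁴ − T_w⁴).
Steady state: P = εσA(T⁴ − T_w⁴) with A = 1.51 m².
T⁴ = P/(εσA) + T_w⁴ = 197/(0.89·5.67×10⁻⁸·1.510) + (277)⁴
    = 2.585×10⁹ + 5.887×10⁹ = 8.473×10⁹ K⁴.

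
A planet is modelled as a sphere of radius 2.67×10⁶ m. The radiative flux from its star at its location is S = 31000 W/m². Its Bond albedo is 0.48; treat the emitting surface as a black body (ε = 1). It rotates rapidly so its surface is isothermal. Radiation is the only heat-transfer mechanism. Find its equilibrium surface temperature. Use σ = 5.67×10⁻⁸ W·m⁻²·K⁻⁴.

At equilibrium, absorbed power = emitted power.
Absorbing cross-section = πr² = 2.240×10¹³ m²; emitting surface = 4πr² = 8.958×10¹³ m² (ratio 4).
(1−a)S·A_cross = εσ·A_surf·T⁴  ⇒  T⁴ = (1−a)S/(4σ).
T⁴ = 0.520·31000/(4·5.67×10⁻⁸) = 7.108×10¹⁰ K⁴.
T = (7.108×10¹⁰)^(1/4).

T ≈ 516 K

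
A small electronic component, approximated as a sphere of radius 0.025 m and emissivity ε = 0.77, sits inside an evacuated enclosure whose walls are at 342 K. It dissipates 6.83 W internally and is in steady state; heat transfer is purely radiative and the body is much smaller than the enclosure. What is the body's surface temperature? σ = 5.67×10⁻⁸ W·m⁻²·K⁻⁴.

For a small grey body in a large enclosure, net radiated power = εσA(T⁴ − T_w⁴).
Steady state: P = εσA(T⁴ − T_w⁴) with A = 4πr² = 0.007854 m².
T⁴ = P/(εσA) + T_w⁴ = 6.83/(0.77·5.67×10⁻⁸·0.007854) + (342)⁴
    = 1.992×10¹⁰ + 1.368×10¹⁰ = 3.360×10¹⁰ K⁴.

T ≈ 428 K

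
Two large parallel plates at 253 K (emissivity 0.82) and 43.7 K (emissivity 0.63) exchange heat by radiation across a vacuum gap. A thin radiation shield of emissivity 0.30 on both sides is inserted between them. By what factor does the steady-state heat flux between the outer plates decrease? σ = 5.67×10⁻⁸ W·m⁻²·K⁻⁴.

Without shield: q₀ = σΔ(T⁴)/(1/ε₁+1/ε₂−1) with denominator 1.807.
With shield the two gaps are in series; the resistances add: (1/ε₁+1/ε_s−1)+(1/ε_s+1/ε₂−1) = 3.553+3.921 = 7.473.
Heat-flux ratio q₀/q = 7.473/1.807.

factor ≈ 4.14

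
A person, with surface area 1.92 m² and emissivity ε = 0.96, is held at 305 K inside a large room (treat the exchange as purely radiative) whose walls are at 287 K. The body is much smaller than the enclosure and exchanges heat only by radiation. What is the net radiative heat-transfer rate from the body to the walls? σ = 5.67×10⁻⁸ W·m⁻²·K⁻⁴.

P_net ≈ 195 W

For a small grey body in a large enclosure: P_net = εσA(T_body⁴ − T_wall⁴).
A = 1.92 m²; T_body⁴ − T_wall⁴ = 8.654×10⁹ − 6.785×10⁹ = 1.869×10⁹ K⁴.
|P_net| = 0.96·5.67×10⁻⁸·1.920·1.869×10⁹.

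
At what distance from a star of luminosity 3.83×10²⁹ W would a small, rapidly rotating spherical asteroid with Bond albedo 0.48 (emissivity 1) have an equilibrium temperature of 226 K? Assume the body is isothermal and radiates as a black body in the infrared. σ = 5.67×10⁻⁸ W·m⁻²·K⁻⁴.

d ≈ 5.18×10¹² m

For an isothermal black-emitting sphere, (1−a)S·πr² = σ·4πr²·T⁴ ⇒ S = 4σT⁴/(1−a).
S = 4·5.67×10⁻⁸·(226)⁴/0.520 = 1138 W/m².
Flux falls as S = L/(4πd²), so d = √(L/(4πS)) = √(3.83×10²⁹/(4π·1138)).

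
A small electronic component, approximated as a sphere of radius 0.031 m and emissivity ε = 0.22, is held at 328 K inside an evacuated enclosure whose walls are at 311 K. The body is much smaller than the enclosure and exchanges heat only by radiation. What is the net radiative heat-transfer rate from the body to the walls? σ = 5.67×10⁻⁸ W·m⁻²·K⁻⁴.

P_net ≈ 0.334 W

For a small grey body in a large enclosure: P_net = εσA(T_body⁴ − T_wall⁴).
A = 4πr² = 0.01208 m²; T_body⁴ − T_wall⁴ = 1.157×10¹⁰ − 9.355×10⁹ = 2.219×10⁹ K⁴.
|P_net| = 0.22·5.67×10⁻⁸·0.01208·2.219×10⁹.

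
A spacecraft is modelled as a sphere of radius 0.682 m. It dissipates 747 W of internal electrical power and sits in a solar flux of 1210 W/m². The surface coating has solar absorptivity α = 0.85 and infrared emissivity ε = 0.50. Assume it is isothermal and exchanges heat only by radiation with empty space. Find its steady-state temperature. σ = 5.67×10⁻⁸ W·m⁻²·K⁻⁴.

T ≈ 341 K

At steady state, absorbed solar power + internal power = radiated power.
Absorbed: α·S·A_cross = 0.85·1210·1.461 = 1503 W (cross-section πr²).
Total input = 1503 + 747 = 2250 W.
Radiated: εσ·A_surf·T⁴ with A_surf = 4πr² = 5.845 m².
T⁴ = 2250/(0.50·5.67×10⁻⁸·5.845) = 1.358×10¹⁰ K⁴.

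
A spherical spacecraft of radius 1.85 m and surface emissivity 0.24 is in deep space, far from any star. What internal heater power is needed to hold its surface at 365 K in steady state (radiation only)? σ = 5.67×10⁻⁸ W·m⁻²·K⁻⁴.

P = εσ·4πr²·T⁴.
4πr² = 43.01 m²; T⁴ = 1.775×10¹⁰ K⁴.
P = 0.24·5.67×10⁻⁸·43.01·1.775×10¹⁰.

P ≈ 10400 W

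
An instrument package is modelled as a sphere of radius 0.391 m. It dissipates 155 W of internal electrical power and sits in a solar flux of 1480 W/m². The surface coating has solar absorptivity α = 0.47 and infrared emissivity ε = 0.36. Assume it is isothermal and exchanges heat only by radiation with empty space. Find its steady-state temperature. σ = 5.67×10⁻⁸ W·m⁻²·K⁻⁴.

At steady state, absorbed solar power + internal power = radiated power.
Absorbed: α·S·A_cross = 0.47·1480·0.4803 = 334.1 W (cross-section πr²).
Total input = 334.1 + 155 = 489.1 W.
Radiated: εσ·A_surf·T⁴ with A_surf = 4πr² = 1.921 m².
T⁴ = 489.1/(0.36·5.67×10⁻⁸·1.921) = 1.247×10¹⁰ K⁴.

T ≈ 334 K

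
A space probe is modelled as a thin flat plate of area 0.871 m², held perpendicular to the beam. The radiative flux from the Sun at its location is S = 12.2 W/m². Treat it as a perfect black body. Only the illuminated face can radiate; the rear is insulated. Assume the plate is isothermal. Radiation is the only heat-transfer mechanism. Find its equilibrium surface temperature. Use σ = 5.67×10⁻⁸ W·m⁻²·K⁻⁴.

T ≈ 121 K

At equilibrium, absorbed power = emitted power.
Absorbing cross-section = A = 0.8710 m²; emitting surface = A = 0.8710 m² (ratio 1).
S·A_cross = εσ·A_surf·T⁴  ⇒  T⁴ = S/(1σ).
T⁴ = 1.00·12.2/(1·5.67×10⁻⁸) = 2.152×10⁸ K⁴.
T = (2.152×10⁸)^(1/4).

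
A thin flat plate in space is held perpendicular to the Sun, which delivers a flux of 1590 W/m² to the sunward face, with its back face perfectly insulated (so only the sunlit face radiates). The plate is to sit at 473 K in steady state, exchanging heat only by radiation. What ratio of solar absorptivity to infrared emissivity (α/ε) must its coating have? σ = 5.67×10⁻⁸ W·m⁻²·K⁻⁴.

α/ε ≈ 1.78

Balance: αS·A = εσ·1A·T⁴ ⇒ α/ε = σT⁴/S.
α/ε = 5.67×10⁻⁸·(473)⁴/1590 = 5.67×10⁻⁸·5.005×10¹⁰/1590.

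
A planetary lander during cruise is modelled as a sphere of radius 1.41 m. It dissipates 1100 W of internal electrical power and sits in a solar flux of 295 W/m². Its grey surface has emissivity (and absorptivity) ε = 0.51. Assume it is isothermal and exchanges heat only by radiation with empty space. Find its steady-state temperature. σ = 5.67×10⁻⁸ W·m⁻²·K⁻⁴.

T ≈ 231 K

At steady state, absorbed solar power + internal power = radiated power.
Absorbed: α·S·A_cross = 0.51·295·6.246 = 939.7 W (cross-section πr²).
Total input = 939.7 + 1100 = 2040 W.
Radiated: εσ·A_surf·T⁴ with A_surf = 4πr² = 24.98 m².
T⁴ = 2040/(0.51·5.67×10⁻⁸·24.98) = 2.823×10⁹ K⁴.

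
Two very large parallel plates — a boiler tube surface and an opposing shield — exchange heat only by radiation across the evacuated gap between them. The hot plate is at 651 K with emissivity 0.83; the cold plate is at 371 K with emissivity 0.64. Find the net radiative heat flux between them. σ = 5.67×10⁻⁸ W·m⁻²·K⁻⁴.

q ≈ 5150 W/m²

For two infinite grey parallel plates, q = σ(T₁⁴ − T₂⁴)/(1/ε₁ + 1/ε₂ − 1).
T₁⁴ − T₂⁴ = 1.796×10¹¹ − 1.895×10¹⁰ = 1.607×10¹¹ K⁴.
1/ε₁ + 1/ε₂ − 1 = 1.205 + 1.562 − 1 = 1.767.
q = 5.67×10⁻⁸ × 1.607×10¹¹ / 1.767.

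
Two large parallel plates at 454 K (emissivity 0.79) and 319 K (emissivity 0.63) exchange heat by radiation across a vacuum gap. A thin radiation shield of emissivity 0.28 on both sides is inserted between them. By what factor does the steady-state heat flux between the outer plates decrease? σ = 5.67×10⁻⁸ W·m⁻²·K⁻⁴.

Without shield: q₀ = σΔ(T⁴)/(1/ε₁+1/ε₂−1) with denominator 1.853.
With shield the two gaps are in series; the resistances add: (1/ε₁+1/ε_s−1)+(1/ε_s+1/ε₂−1) = 3.837+4.159 = 7.996.
Heat-flux ratio q₀/q = 7.996/1.853.

factor ≈ 4.31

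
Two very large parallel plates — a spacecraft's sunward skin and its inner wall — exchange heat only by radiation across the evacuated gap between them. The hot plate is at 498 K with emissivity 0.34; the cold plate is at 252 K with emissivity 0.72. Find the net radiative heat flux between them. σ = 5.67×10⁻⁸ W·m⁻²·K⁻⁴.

For two infinite grey parallel plates, q = σ(T₁⁴ − T₂⁴)/(1/ε₁ + 1/ε₂ − 1).
T₁⁴ − T₂⁴ = 6.151×10¹⁰ − 4.033×10⁹ = 5.747×10¹⁰ K⁴.
1/ε₁ + 1/ε₂ − 1 = 2.941 + 1.389 − 1 = 3.330.
q = 5.67×10⁻⁸ × 5.747×10¹⁰ / 3.330.

q ≈ 979 W/m²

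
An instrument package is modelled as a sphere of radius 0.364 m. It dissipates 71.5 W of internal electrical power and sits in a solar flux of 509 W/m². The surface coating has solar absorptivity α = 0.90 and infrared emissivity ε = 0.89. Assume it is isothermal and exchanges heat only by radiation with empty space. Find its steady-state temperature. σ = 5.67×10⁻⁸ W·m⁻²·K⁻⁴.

At steady state, absorbed solar power + internal power = radiated power.
Absorbed: α·S·A_cross = 0.90·509·0.4162 = 190.7 W (cross-section πr²).
Total input = 190.7 + 71.5 = 262.2 W.
Radiated: εσ·A_surf·T⁴ with A_surf = 4πr² = 1.665 m².
T⁴ = 262.2/(0.89·5.67×10⁻⁸·1.665) = 3.120×10⁹ K⁴.

T ≈ 236 K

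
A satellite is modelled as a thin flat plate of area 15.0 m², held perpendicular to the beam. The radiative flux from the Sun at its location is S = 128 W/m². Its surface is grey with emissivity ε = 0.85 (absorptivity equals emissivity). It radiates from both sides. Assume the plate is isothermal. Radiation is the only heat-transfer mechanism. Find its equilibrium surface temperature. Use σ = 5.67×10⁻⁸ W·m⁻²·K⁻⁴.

T ≈ 183 K

At equilibrium, absorbed power = emitted power.
Absorbing cross-section = A = 15.00 m²; emitting surface = 2A = 30.00 m² (ratio 2).
εS·A_cross = εσ·A_surf·T⁴  ⇒  T⁴ = S/(2σ)   (ε cancels).
T⁴ = 128/(2·5.67×10⁻⁸) = 1.129×10⁹ K⁴.
T = (1.129×10⁹)^(1/4).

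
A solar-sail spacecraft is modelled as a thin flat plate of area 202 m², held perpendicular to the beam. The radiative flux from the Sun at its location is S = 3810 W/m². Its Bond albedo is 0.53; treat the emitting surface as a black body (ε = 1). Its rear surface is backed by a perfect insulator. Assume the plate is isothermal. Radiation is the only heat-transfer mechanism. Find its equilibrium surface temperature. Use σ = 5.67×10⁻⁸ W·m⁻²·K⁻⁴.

T ≈ 422 K

At equilibrium, absorbed power = emitted power.
Absorbing cross-section = A = 202.0 m²; emitting surface = A = 202.0 m² (ratio 1).
(1−a)S·A_cross = εσ·A_surf·T⁴  ⇒  T⁴ = (1−a)S/(1σ).
T⁴ = 0.470·3810/(1·5.67×10⁻⁸) = 3.158×10¹⁰ K⁴.
T = (3.158×10¹⁰)^(1/4).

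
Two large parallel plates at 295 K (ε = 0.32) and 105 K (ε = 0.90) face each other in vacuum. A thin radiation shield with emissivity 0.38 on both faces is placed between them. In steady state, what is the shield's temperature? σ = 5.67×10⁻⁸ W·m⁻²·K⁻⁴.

T_s ≈ 231 K

In steady state the net flux on the hot side equals that on the cold side.
σ(T₁⁴−T_s⁴)/D₁ = σ(T_s⁴−T₂⁴)/D₂, with D₁ = 1/ε₁+1/ε_s−1 = 4.757, D₂ = 1/ε_s+1/ε₂−1 = 2.743.
Solve for T_s⁴: T_s⁴ = (D₂·T₁⁴ + D₁·T₂⁴)/(D₁+D₂) = 2.847×10⁹ K⁴.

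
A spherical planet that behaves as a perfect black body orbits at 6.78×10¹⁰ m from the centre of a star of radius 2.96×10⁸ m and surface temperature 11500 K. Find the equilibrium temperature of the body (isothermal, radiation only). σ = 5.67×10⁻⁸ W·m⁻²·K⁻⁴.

The star's surface emits σT_*⁴; at distance d the flux is S = σT_*⁴(R_*/d)².
S = 5.67×10⁻⁸·(11500)⁴·(2.96×10⁸/6.78×10¹⁰)² = 18900 W/m².
For an isothermal sphere T⁴ = (1−a)S/(4σ) = 8.334×10¹⁰ K⁴.

T ≈ 537 K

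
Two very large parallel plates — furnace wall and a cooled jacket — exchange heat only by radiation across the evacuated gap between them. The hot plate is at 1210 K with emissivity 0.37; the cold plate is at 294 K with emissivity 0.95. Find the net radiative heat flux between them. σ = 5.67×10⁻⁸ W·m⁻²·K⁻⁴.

q ≈ 44000 W/m²

For two infinite grey parallel plates, q = σ(T₁⁴ − T₂⁴)/(1/ε₁ + 1/ε₂ − 1).
T₁⁴ − T₂⁴ = 2.144×10¹² − 7.471×10⁹ = 2.136×10¹² K⁴.
1/ε₁ + 1/ε₂ − 1 = 2.703 + 1.053 − 1 = 2.755.
q = 5.67×10⁻⁸ × 2.136×10¹² / 2.755.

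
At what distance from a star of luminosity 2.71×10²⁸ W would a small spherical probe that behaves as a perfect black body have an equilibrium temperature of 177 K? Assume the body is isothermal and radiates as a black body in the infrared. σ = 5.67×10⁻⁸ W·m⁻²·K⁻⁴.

For an isothermal black-emitting sphere, (1−a)S·πr² = σ·4πr²·T⁴ ⇒ S = 4σT⁴/(1−a).
S = 4·5.67×10⁻⁸·(177)⁴/1.00 = 222.6 W/m².
Flux falls as S = L/(4πd²), so d = √(L/(4πS)) = √(2.71×10²⁸/(4π·222.6)).

d ≈ 3.11×10¹² m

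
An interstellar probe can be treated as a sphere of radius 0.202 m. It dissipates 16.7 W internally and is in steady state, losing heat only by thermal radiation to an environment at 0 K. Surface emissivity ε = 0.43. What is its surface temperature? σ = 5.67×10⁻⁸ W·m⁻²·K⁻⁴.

Steady state: internal power = radiated power, P = εσA T⁴.
Radiating area A = 4πr² = 0.5128 m².
T⁴ = P/(εσA) = 16.7/(0.43·5.67×10⁻⁸·0.5128) = 1.336×10⁹ K⁴.
T = (1.336×10⁹)^(1/4).

T ≈ 191 K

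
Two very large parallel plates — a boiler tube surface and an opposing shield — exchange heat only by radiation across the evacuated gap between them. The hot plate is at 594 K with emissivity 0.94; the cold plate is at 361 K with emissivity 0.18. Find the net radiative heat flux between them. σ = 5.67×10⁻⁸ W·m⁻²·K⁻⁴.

q ≈ 1080 W/m²

For two infinite grey parallel plates, q = σ(T₁⁴ − T₂⁴)/(1/ε₁ + 1/ε₂ − 1).
T₁⁴ − T₂⁴ = 1.245×10¹¹ − 1.698×10¹⁰ = 1.075×10¹¹ K⁴.
1/ε₁ + 1/ε₂ − 1 = 1.064 + 5.556 − 1 = 5.619.
q = 5.67×10⁻⁸ × 1.075×10¹¹ / 5.619.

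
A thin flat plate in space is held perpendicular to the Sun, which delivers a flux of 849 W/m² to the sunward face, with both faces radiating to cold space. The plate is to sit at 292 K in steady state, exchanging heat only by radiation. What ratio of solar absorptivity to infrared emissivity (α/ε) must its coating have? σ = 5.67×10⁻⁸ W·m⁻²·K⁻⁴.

Balance: αS·A = εσ·2A·T⁴ ⇒ α/ε = 2σT⁴/S.
α/ε = 2·5.67×10⁻⁸·(292)⁴/849 = 2·5.67×10⁻⁸·7.270×10⁹/849.

α/ε ≈ 0.971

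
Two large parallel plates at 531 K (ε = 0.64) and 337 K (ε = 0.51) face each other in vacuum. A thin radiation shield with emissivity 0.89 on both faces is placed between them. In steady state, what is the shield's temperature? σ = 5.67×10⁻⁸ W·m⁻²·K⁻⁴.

In steady state the net flux on the hot side equals that on the cold side.
σ(T₁⁴−T_s⁴)/D₁ = σ(T_s⁴−T₂⁴)/D₂, with D₁ = 1/ε₁+1/ε_s−1 = 1.686, D₂ = 1/ε_s+1/ε₂−1 = 2.084.
Solve for T_s⁴: T_s⁴ = (D₂·T₁⁴ + D₁·T₂⁴)/(D₁+D₂) = 4.972×10¹⁰ K⁴.

T_s ≈ 472 K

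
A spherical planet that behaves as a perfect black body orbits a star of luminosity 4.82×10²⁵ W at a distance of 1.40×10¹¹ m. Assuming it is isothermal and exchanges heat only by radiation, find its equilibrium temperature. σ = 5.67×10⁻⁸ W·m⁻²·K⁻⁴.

First find the stellar flux at distance d: S = L/(4πd²) = 4.82×10²⁵/(4π·(1.40×10¹¹)²) = 195.7 W/m².
For an isothermal sphere, absorbed (1−a)S·πr² = emitted σ·4πr²·T⁴, so T⁴ = (1−a)S/(4σ).
T⁴ = 1.00·195.7/(4·5.67×10⁻⁸) = 8.629×10⁸ K⁴.

T ≈ 171 K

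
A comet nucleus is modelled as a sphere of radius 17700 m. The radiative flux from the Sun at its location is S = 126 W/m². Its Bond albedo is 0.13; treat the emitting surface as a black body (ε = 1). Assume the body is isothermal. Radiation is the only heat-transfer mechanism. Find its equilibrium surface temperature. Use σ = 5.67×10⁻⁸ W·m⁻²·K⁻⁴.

At equilibrium, absorbed power = emitted power.
Absorbing cross-section = πr² = 9.842×10⁸ m²; emitting surface = 4πr² = 3.937×10⁹ m² (ratio 4).
(1−a)S·A_cross = εσ·A_surf·T⁴  ⇒  T⁴ = (1−a)S/(4σ).
T⁴ = 0.870·126/(4·5.67×10⁻⁸) = 4.833×10⁸ K⁴.
T = (4.833×10⁸)^(1/4).

T ≈ 148 K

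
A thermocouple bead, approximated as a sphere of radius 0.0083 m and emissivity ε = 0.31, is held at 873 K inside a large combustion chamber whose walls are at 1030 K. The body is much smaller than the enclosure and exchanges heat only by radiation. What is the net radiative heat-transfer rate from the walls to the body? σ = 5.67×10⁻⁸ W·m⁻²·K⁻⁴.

For a small grey body in a large enclosure: P_net = εσA(T_body⁴ − T_wall⁴).
A = 4πr² = 8.657×10⁻⁴ m²; T_body⁴ − T_wall⁴ = 5.808×10¹¹ − 1.126×10¹² = -5.447×10¹¹ K⁴.
|P_net| = 0.31·5.67×10⁻⁸·8.657×10⁻⁴·5.447×10¹¹.

P_net ≈ 8.29 W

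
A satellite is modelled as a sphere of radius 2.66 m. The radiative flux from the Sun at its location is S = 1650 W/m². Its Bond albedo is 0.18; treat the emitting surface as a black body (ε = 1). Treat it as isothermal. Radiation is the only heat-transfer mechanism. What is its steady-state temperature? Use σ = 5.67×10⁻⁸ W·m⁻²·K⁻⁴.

T ≈ 278 K

At equilibrium, absorbed power = emitted power.
Absorbing cross-section = πr² = 22.23 m²; emitting surface = 4πr² = 88.91 m² (ratio 4).
(1−a)S·A_cross = εσ·A_surf·T⁴  ⇒  T⁴ = (1−a)S/(4σ).
T⁴ = 0.820·1650/(4·5.67×10⁻⁸) = 5.966×10⁹ K⁴.
T = (5.966×10⁹)^(1/4).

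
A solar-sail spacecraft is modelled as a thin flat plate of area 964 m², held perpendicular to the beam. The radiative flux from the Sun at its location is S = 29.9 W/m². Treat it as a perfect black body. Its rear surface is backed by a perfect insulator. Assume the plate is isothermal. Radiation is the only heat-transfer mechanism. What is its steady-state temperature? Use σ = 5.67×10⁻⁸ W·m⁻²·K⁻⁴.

At equilibrium, absorbed power = emitted power.
Absorbing cross-section = A = 964.0 m²; emitting surface = A = 964.0 m² (ratio 1).
S·A_cross = εσ·A_surf·T⁴  ⇒  T⁴ = S/(1σ).
T⁴ = 1.00·29.9/(1·5.67×10⁻⁸) = 5.273×10⁸ K⁴.
T = (5.273×10⁸)^(1/4).

T ≈ 152 K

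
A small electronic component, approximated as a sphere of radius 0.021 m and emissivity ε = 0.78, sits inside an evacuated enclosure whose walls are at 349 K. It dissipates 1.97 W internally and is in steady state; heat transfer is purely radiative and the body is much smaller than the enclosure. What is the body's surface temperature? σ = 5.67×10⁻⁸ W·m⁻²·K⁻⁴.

For a small grey body in a large enclosure, net radiated power = εσA(T⁴ − T_w⁴).
Steady state: P = εσA(T⁴ − T_w⁴) with A = 4πr² = 0.005542 m².
T⁴ = P/(εσA) + T_w⁴ = 1.97/(0.78·5.67×10⁻⁸·0.005542) + (349)⁴
    = 8.038×10⁹ + 1.484×10¹⁰ = 2.287×10¹⁰ K⁴.

T ≈ 389 K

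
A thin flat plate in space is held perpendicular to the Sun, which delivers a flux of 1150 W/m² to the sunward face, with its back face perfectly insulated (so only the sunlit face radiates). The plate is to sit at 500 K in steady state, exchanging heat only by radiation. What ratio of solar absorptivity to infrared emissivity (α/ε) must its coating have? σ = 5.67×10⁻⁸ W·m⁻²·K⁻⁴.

Balance: αS·A = εσ·1A·T⁴ ⇒ α/ε = σT⁴/S.
α/ε = 5.67×10⁻⁸·(500)⁴/1150 = 5.67×10⁻⁸·6.250×10¹⁰/1150.

α/ε ≈ 3.08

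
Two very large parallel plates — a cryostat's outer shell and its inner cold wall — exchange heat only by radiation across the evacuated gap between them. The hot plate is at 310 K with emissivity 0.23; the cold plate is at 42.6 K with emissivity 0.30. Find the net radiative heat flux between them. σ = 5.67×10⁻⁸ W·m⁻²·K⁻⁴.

q ≈ 78.3 W/m²

For two infinite grey parallel plates, q = σ(T₁⁴ − T₂⁴)/(1/ε₁ + 1/ε₂ − 1).
T₁⁴ − T₂⁴ = 9.235×10⁹ − 3.293×10⁶ = 9.232×10⁹ K⁴.
1/ε₁ + 1/ε₂ − 1 = 4.348 + 3.333 − 1 = 6.681.
q = 5.67×10⁻⁸ × 9.232×10⁹ / 6.681.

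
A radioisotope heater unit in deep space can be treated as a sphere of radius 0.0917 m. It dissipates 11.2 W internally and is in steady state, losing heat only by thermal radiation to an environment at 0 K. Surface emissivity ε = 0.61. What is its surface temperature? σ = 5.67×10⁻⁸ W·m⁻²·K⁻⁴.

T ≈ 235 K

Steady state: internal power = radiated power, P = εσA T⁴.
Radiating area A = 4πr² = 0.1057 m².
T⁴ = P/(εσA) = 11.2/(0.61·5.67×10⁻⁸·0.1057) = 3.064×10⁹ K⁴.
T = (3.064×10⁹)^(1/4).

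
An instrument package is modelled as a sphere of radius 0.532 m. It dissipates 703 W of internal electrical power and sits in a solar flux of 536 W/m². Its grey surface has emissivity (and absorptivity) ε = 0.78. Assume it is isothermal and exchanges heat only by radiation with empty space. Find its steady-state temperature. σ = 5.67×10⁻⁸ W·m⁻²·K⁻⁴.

T ≈ 288 K

At steady state, absorbed solar power + internal power = radiated power.
Absorbed: α·S·A_cross = 0.78·536·0.8891 = 371.7 W (cross-section πr²).
Total input = 371.7 + 703 = 1075 W.
Radiated: εσ·A_surf·T⁴ with A_surf = 4πr² = 3.557 m².
T⁴ = 1075/(0.78·5.67×10⁻⁸·3.557) = 6.833×10⁹ K⁴.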